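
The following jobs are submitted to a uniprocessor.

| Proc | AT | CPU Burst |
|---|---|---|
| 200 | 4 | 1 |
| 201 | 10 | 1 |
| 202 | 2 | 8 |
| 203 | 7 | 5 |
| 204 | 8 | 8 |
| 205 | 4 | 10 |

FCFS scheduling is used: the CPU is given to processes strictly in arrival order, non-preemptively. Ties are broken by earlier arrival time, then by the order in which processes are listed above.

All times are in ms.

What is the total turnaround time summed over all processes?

Schedule: | idle 0-2 | 202 2-10 | 200 10-11 | 205 11-21 | 203 21-26 | 204 26-34 | 201 34-35 |
Completion: 200=11  201=35  202=10  203=26  204=34  205=21
Turnaround = completion − arrival: 200=7, 201=25, 202=8, 203=19, 204=26, 205=17
Total turnaround = 7 + 25 + 8 + 19 + 26 + 17 = 102

102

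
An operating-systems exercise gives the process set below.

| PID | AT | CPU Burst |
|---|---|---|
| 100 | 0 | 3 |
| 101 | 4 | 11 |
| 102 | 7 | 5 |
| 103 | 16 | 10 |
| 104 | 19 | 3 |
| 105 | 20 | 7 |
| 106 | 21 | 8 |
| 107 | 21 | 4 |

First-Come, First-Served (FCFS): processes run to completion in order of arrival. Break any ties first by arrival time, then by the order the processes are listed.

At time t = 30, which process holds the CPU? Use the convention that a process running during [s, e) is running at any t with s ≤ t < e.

Gantt: | 100 0-3 | idle 3-4 | 101 4-15 | 102 15-20 | 103 20-30 | 104 30-33 | 105 33-40 | 106 40-48 | 107 48-52 |
Completion: 100=3  101=15  102=20  103=30  104=33  105=40  106=48  107=52
Turnaround (C−A): 100=3  101=11  102=13  103=14  104=14  105=20  106=27  107=31

104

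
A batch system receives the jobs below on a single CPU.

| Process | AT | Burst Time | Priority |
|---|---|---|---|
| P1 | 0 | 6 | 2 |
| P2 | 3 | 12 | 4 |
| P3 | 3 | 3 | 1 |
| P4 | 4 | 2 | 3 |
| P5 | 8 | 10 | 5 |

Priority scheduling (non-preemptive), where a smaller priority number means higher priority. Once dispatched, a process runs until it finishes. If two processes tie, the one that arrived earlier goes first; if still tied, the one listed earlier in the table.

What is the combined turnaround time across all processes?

Schedule: | P1 0-6 | P3 6-9 | P4 9-11 | P2 11-23 | P5 23-33 |
Completion: P1=6  P2=23  P3=9  P4=11  P5=33
Turnaround (C−A): P1=6  P2=20  P3=6  P4=7  P5=25
Turnaround = completion − arrival: P1=6, P2=20, P3=6, P4=7, P5=25
Total turnaround = 6 + 20 + 6 + 7 + 25 = 64

64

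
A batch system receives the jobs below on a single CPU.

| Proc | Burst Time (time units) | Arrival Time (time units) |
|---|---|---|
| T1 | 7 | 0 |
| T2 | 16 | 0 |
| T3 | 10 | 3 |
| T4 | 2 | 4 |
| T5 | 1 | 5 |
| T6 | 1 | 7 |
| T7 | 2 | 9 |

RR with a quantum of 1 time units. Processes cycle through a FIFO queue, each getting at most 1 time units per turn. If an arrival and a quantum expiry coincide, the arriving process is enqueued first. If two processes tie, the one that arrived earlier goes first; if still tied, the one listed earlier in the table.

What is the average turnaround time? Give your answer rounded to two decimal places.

Schedule: | T1 0-1 | T2 1-2 | T1 2-3 | T2 3-4 | T3 4-5 | T1 5-6 | T4 6-7 | T2 7-8 | T5 8-9 | T3 9-10 | T1 10-11 | T6 11-12 | T4 12-13 | T2 13-14 | T7 14-15 | T3 15-16 | T1 16-17 | T2 17-18 | T7 18-19 | T3 19-20 | T1 20-21 | T2 21-22 | T3 22-23 | T1 23-24 | T2 24-25 | T3 25-26 | T2 26-27 | T3 27-28 | T2 28-29 | T3 29-30 | T2 30-31 | T3 31-32 | T2 32-33 | T3 33-34 | T2 34-39 |
Completion: T1=24  T2=39  T3=34  T4=13  T5=9  T6=12  T7=19
Turnaround (C−A): T1=24  T2=39  T3=31  T4=9  T5=4  T6=5  T7=10
Turnaround times: T1=24, T2=39, T3=31, T4=9, T5=4, T6=5, T7=10
Average turnaround = (24+39+31+9+4+5+10) / 7 = 122/7 = 17.43

17.43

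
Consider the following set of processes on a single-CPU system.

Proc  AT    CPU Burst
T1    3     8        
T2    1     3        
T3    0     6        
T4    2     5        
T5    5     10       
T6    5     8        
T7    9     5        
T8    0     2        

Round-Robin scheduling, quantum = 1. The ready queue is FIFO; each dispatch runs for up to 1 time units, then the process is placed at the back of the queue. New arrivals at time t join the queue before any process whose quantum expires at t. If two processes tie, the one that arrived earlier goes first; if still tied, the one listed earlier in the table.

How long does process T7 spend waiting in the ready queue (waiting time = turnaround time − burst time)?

Schedule: | T3 0-1 | T8 1-2 | T2 2-3 | T3 3-4 | T4 4-5 | T8 5-6 | T1 6-7 | T2 7-8 | T3 8-9 | T5 9-10 | T6 10-11 | T4 11-12 | T1 12-13 | T2 13-14 | T7 14-15 | T3 15-16 | T5 16-17 | T6 17-18 | T4 18-19 | T1 19-20 | T7 20-21 | T3 21-22 | T5 22-23 | T6 23-24 | T4 24-25 | T1 25-26 | T7 26-27 | T3 27-28 | T5 28-29 | T6 29-30 | T4 30-31 | T1 31-32 | T7 32-33 | T5 33-34 | T6 34-35 | T1 35-36 | T7 36-37 | T5 37-38 | T6 38-39 | T1 39-40 | T5 40-41 | T6 41-42 | T1 42-43 | T5 43-44 | T6 44-45 | T5 45-47 |
Completion: T1=43  T2=14  T3=28  T4=31  T5=47  T6=45  T7=37  T8=6
Waiting(T7) = turnaround − burst = 28 − 5 = 23

23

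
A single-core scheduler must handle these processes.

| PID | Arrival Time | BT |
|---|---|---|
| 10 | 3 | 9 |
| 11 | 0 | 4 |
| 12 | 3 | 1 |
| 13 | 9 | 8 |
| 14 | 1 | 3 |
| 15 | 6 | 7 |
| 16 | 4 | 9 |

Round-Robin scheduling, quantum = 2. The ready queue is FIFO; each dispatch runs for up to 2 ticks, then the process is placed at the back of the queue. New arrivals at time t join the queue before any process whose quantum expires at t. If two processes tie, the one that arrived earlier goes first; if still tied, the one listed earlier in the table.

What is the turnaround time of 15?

31

Schedule: | 11 0-2 | 14 2-4 | 11 4-6 | 10 6-8 | 12 8-9 | 16 9-11 | 14 11-12 | 15 12-14 | 10 14-16 | 13 16-18 | 16 18-20 | 15 20-22 | 10 22-24 | 13 24-26 | 16 26-28 | 15 28-30 | 10 30-32 | 13 32-34 | 16 34-36 | 15 36-37 | 10 37-38 | 13 38-40 | 16 40-41 |
Completion: 10=38  11=6  12=9  13=40  14=12  15=37  16=41
Turnaround(15) = completion − arrival = 37 − 6 = 31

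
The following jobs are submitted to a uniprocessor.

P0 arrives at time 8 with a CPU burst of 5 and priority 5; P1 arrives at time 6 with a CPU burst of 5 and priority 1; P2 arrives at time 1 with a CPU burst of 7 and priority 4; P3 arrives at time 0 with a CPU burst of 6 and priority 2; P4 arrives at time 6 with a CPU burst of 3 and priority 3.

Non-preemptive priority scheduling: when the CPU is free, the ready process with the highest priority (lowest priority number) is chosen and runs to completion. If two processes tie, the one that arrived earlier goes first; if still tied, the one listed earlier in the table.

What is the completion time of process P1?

11

Gantt: | P3 0-6 | P1 6-11 | P4 11-14 | P2 14-21 | P0 21-26 |
Completion: P0=26  P1=11  P2=21  P3=6  P4=14
Turnaround (C−A): P0=18  P1=5  P2=20  P3=6  P4=8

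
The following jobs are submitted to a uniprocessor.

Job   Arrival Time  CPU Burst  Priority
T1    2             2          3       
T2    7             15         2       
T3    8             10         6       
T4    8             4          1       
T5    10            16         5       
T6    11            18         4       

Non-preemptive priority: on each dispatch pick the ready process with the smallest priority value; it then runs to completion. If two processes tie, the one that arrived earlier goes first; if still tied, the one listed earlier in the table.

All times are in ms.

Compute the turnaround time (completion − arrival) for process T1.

2

Gantt: | idle 0-2 | T1 2-4 | idle 4-7 | T2 7-22 | T4 22-26 | T6 26-44 | T5 44-60 | T3 60-70 |
Completion: T1=4  T2=22  T3=70  T4=26  T5=60  T6=44
Turnaround (C−A): T1=2  T2=15  T3=62  T4=18  T5=50  T6=33
Turnaround(T1) = completion − arrival = 4 − 2 = 2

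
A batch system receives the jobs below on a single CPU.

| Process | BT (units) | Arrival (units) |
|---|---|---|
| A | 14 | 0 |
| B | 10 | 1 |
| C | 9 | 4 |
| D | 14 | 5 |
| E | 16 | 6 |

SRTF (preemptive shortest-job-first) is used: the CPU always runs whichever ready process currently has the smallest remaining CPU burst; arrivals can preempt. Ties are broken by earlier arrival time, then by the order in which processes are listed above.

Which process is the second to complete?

Schedule: | A 0-1 | B 1-11 | C 11-20 | A 20-33 | D 33-47 | E 47-63 |
Completion: A=33  B=11  C=20  D=47  E=63
Finish order: B → C → A → D → E

C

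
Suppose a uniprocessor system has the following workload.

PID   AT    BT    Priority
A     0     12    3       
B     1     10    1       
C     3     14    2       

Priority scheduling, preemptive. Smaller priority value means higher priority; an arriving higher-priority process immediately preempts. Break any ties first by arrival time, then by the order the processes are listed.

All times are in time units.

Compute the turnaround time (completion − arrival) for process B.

10

Gantt: | A 0-1 | B 1-11 | C 11-25 | A 25-36 |
Completion: A=36  B=11  C=25
Turnaround (C−A): A=36  B=10  C=22
Turnaround(B) = completion − arrival = 11 − 1 = 10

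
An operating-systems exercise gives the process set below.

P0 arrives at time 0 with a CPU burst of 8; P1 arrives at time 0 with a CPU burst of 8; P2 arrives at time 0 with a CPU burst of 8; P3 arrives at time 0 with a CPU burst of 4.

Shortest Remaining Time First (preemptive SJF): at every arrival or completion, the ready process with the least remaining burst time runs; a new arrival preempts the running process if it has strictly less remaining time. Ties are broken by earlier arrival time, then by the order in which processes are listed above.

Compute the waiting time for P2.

20

Timeline: | P3 0-4 | P0 4-12 | P1 12-20 | P2 20-28 |
Completion: P0=12  P1=20  P2=28  P3=4
Turnaround (C−A): P0=12  P1=20  P2=28  P3=4
Waiting(P2) = turnaround − burst = 28 − 8 = 20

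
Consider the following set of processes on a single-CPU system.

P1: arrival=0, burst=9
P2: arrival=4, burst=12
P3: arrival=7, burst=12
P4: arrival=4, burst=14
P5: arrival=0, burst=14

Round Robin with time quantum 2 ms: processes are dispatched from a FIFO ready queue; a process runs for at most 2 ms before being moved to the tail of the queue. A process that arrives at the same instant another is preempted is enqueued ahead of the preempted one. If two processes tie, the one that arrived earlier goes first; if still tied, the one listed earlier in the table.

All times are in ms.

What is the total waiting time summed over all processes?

187

Schedule: | P1 0-2 | P5 2-4 | P1 4-6 | P2 6-8 | P4 8-10 | P5 10-12 | P1 12-14 | P3 14-16 | P2 16-18 | P4 18-20 | P5 20-22 | P1 22-24 | P3 24-26 | P2 26-28 | P4 28-30 | P5 30-32 | P1 32-33 | P3 33-35 | P2 35-37 | P4 37-39 | P5 39-41 | P3 41-43 | P2 43-45 | P4 45-47 | P5 47-49 | P3 49-51 | P2 51-53 | P4 53-55 | P5 55-57 | P3 57-59 | P4 59-61 |
Completion: P1=33  P2=53  P3=59  P4=61  P5=57
Turnaround (C−A): P1=33  P2=49  P3=52  P4=57  P5=57
Waiting = turnaround − burst: P1=24, P2=37, P3=40, P4=43, P5=43
Total waiting = 24 + 37 + 40 + 43 + 43 = 187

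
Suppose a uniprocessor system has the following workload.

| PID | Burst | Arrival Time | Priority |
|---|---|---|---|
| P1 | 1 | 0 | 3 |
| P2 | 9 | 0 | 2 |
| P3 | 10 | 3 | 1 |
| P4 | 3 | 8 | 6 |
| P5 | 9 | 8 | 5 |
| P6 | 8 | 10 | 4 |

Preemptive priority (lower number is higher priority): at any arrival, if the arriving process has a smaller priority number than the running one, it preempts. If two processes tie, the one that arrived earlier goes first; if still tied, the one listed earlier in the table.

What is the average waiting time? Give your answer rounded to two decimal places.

14.67

Schedule: | P2 0-3 | P3 3-13 | P2 13-19 | P1 19-20 | P6 20-28 | P5 28-37 | P4 37-40 |
Completion: P1=20  P2=19  P3=13  P4=40  P5=37  P6=28
Turnaround (C−A): P1=20  P2=19  P3=10  P4=32  P5=29  P6=18
Waiting times: P1=19, P2=10, P3=0, P4=29, P5=20, P6=10
Average waiting = (19+10+0+29+20+10) / 6 = 88/6 = 14.67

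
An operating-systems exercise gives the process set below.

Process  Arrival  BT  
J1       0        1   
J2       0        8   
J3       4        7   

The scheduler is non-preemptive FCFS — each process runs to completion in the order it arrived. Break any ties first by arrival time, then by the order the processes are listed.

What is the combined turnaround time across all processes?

Timeline: | J1 0-1 | J2 1-9 | J3 9-16 |
Completion: J1=1  J2=9  J3=16
Turnaround = completion − arrival: J1=1, J2=9, J3=12
Total turnaround = 1 + 9 + 12 = 22

22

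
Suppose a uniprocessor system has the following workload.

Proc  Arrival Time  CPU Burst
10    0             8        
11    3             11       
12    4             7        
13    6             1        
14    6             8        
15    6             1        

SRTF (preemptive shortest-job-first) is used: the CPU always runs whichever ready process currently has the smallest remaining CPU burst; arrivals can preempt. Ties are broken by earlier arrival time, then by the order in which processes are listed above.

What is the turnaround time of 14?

Gantt: | 10 0-6 | 13 6-7 | 15 7-8 | 10 8-10 | 12 10-17 | 14 17-25 | 11 25-36 |
Completion: 10=10  11=36  12=17  13=7  14=25  15=8
Turnaround (C−A): 10=10  11=33  12=13  13=1  14=19  15=2
Turnaround(14) = completion − arrival = 25 − 6 = 19

19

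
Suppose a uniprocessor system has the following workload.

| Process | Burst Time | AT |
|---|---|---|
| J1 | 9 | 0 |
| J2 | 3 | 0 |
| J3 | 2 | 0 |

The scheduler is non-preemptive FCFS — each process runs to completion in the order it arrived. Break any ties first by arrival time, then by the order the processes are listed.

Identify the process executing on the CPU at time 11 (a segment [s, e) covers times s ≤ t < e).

J2

Gantt: | J1 0-9 | J2 9-12 | J3 12-14 |
Completion: J1=9  J2=12  J3=14
Turnaround (C−A): J1=9  J2=12  J3=14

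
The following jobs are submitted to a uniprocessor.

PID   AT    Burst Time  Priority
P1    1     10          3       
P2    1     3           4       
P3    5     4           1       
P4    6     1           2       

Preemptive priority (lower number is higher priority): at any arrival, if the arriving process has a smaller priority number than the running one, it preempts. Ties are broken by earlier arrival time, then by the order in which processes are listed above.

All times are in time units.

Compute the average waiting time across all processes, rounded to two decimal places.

5.75

Timeline: | idle 0-1 | P1 1-5 | P3 5-9 | P4 9-10 | P1 10-16 | P2 16-19 |
Completion: P1=16  P2=19  P3=9  P4=10
Turnaround (C−A): P1=15  P2=18  P3=4  P4=4
Waiting times: P1=5, P2=15, P3=0, P4=3
Average waiting = (5+15+0+3) / 4 = 23/4 = 5.75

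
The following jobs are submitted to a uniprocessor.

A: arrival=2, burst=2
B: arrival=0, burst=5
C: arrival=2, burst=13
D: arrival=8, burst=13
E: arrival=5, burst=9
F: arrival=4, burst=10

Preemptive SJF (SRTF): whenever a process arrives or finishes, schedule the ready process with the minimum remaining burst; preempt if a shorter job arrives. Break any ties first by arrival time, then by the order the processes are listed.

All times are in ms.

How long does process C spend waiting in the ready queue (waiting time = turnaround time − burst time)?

24

Timeline: | B 0-2 | A 2-4 | B 4-7 | E 7-16 | F 16-26 | C 26-39 | D 39-52 |
Completion: A=4  B=7  C=39  D=52  E=16  F=26
Waiting(C) = turnaround − burst = 37 − 13 = 24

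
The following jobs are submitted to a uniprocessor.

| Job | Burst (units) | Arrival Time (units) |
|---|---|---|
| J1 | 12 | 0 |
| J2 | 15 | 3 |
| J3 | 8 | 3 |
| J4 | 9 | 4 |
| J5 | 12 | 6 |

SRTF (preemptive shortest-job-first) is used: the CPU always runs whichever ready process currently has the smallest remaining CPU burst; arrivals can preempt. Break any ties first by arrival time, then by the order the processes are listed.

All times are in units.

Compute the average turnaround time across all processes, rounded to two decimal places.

Schedule: | J1 0-3 | J3 3-11 | J1 11-20 | J4 20-29 | J5 29-41 | J2 41-56 |
Completion: J1=20  J2=56  J3=11  J4=29  J5=41
Turnaround (C−A): J1=20  J2=53  J3=8  J4=25  J5=35
Turnaround times: J1=20, J2=53, J3=8, J4=25, J5=35
Average turnaround = (20+53+8+25+35) / 5 = 141/5 = 28.20

28.20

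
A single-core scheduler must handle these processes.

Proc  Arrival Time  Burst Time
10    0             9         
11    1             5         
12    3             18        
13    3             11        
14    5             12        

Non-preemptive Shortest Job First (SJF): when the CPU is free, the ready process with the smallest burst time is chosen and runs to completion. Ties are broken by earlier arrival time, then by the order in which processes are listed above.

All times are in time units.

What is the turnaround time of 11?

Gantt: | 10 0-9 | 11 9-14 | 13 14-25 | 14 25-37 | 12 37-55 |
Completion: 10=9  11=14  12=55  13=25  14=37
Turnaround (C−A): 10=9  11=13  12=52  13=22  14=32
Turnaround(11) = completion − arrival = 14 − 1 = 13

13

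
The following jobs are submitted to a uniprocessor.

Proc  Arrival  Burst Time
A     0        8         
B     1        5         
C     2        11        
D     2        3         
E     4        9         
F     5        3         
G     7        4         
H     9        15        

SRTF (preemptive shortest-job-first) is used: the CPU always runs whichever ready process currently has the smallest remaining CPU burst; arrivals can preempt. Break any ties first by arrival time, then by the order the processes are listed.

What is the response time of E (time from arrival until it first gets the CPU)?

Schedule: | A 0-1 | B 1-2 | D 2-5 | F 5-8 | B 8-12 | G 12-16 | A 16-23 | E 23-32 | C 32-43 | H 43-58 |
Completion: A=23  B=12  C=43  D=5  E=32  F=8  G=16  H=58
Turnaround (C−A): A=23  B=11  C=41  D=3  E=28  F=3  G=9  H=49
Response(E) = first start − arrival = 23 − 4 = 19

19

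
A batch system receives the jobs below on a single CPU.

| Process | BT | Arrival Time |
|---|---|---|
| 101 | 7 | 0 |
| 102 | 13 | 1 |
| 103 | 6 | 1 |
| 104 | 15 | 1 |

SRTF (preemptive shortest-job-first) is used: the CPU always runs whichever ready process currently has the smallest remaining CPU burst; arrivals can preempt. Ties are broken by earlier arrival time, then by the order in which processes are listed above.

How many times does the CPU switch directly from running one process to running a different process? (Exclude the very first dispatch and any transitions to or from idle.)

Schedule: | 101 0-7 | 103 7-13 | 102 13-26 | 104 26-41 |
Completion: 101=7  102=26  103=13  104=41
Turnaround (C−A): 101=7  102=25  103=12  104=40

3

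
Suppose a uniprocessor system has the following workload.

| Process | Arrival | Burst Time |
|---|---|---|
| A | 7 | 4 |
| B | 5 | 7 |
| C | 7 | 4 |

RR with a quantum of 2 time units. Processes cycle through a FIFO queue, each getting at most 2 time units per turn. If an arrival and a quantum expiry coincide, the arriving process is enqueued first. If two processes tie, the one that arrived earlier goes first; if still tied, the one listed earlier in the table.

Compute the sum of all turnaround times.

Schedule: | idle 0-5 | B 5-7 | A 7-9 | C 9-11 | B 11-13 | A 13-15 | C 15-17 | B 17-20 |
Completion: A=15  B=20  C=17
Turnaround (C−A): A=8  B=15  C=10
Turnaround = completion − arrival: A=8, B=15, C=10
Total turnaround = 8 + 15 + 10 = 33

33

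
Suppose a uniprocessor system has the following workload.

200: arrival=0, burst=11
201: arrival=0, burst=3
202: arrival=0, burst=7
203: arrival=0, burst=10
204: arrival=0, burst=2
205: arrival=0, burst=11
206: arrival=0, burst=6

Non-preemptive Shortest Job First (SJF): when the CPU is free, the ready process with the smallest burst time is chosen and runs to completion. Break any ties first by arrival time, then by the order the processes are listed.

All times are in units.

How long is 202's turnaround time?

Gantt: | 204 0-2 | 201 2-5 | 206 5-11 | 202 11-18 | 203 18-28 | 200 28-39 | 205 39-50 |
Completion: 200=39  201=5  202=18  203=28  204=2  205=50  206=11
Turnaround (C−A): 200=39  201=5  202=18  203=28  204=2  205=50  206=11
Turnaround(202) = completion − arrival = 18 − 0 = 18

18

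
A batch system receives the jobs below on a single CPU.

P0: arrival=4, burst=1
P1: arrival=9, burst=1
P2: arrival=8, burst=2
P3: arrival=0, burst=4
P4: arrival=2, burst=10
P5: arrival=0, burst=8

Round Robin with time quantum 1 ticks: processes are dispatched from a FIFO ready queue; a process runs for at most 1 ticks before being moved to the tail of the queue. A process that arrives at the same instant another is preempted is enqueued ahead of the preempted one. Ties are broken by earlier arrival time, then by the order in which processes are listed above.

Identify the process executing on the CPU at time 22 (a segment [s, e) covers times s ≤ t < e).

Gantt: | P3 0-1 | P5 1-2 | P3 2-3 | P4 3-4 | P5 4-5 | P3 5-6 | P0 6-7 | P4 7-8 | P5 8-9 | P3 9-10 | P2 10-11 | P4 11-12 | P1 12-13 | P5 13-14 | P2 14-15 | P4 15-16 | P5 16-17 | P4 17-18 | P5 18-19 | P4 19-20 | P5 20-21 | P4 21-22 | P5 22-23 | P4 23-26 |
Completion: P0=7  P1=13  P2=15  P3=10  P4=26  P5=23

P5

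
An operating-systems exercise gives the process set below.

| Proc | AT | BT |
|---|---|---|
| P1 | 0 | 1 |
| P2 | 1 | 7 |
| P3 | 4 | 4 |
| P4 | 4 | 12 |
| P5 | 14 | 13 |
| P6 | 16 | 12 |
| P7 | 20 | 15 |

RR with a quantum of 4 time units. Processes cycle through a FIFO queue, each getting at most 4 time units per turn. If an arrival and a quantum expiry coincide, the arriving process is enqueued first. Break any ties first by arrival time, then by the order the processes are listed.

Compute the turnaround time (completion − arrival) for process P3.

5

Schedule: | P1 0-1 | P2 1-5 | P3 5-9 | P4 9-13 | P2 13-16 | P4 16-20 | P5 20-24 | P6 24-28 | P7 28-32 | P4 32-36 | P5 36-40 | P6 40-44 | P7 44-48 | P5 48-52 | P6 52-56 | P7 56-60 | P5 60-61 | P7 61-64 |
Completion: P1=1  P2=16  P3=9  P4=36  P5=61  P6=56  P7=64
Turnaround (C−A): P1=1  P2=15  P3=5  P4=32  P5=47  P6=40  P7=44
Turnaround(P3) = completion − arrival = 9 − 4 = 5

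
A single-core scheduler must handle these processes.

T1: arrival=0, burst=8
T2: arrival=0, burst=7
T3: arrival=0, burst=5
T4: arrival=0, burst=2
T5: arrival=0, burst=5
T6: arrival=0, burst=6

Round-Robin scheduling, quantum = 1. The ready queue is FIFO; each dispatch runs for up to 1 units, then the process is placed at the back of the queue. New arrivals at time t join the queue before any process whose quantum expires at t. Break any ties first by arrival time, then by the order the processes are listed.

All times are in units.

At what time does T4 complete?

Gantt: | T1 0-1 | T2 1-2 | T3 2-3 | T4 3-4 | T5 4-5 | T6 5-6 | T1 6-7 | T2 7-8 | T3 8-9 | T4 9-10 | T5 10-11 | T6 11-12 | T1 12-13 | T2 13-14 | T3 14-15 | T5 15-16 | T6 16-17 | T1 17-18 | T2 18-19 | T3 19-20 | T5 20-21 | T6 21-22 | T1 22-23 | T2 23-24 | T3 24-25 | T5 25-26 | T6 26-27 | T1 27-28 | T2 28-29 | T6 29-30 | T1 30-31 | T2 31-32 | T1 32-33 |
Completion: T1=33  T2=32  T3=25  T4=10  T5=26  T6=30
Turnaround (C−A): T1=33  T2=32  T3=25  T4=10  T5=26  T6=30

10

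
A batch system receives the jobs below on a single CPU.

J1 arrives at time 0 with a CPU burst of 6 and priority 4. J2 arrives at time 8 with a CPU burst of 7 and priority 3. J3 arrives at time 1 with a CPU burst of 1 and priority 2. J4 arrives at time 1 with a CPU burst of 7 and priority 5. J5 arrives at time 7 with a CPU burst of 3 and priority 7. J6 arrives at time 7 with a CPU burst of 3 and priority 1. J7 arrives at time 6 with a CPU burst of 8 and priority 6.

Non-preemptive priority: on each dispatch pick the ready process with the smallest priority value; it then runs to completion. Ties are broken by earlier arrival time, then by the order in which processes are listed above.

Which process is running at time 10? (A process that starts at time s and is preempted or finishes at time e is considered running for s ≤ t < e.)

J2

Gantt: | J1 0-6 | J3 6-7 | J6 7-10 | J2 10-17 | J4 17-24 | J7 24-32 | J5 32-35 |
Completion: J1=6  J2=17  J3=7  J4=24  J5=35  J6=10  J7=32
Turnaround (C−A): J1=6  J2=9  J3=6  J4=23  J5=28  J6=3  J7=26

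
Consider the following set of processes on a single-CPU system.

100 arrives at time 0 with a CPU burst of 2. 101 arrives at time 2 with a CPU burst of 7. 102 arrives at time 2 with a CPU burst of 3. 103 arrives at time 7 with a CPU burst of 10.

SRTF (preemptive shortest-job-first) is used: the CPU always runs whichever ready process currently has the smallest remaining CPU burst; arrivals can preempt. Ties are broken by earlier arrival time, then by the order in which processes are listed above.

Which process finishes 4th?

Timeline: | 100 0-2 | 102 2-5 | 101 5-12 | 103 12-22 |
Completion: 100=2  101=12  102=5  103=22
Turnaround (C−A): 100=2  101=10  102=3  103=15
Finish order: 100 → 102 → 101 → 103

103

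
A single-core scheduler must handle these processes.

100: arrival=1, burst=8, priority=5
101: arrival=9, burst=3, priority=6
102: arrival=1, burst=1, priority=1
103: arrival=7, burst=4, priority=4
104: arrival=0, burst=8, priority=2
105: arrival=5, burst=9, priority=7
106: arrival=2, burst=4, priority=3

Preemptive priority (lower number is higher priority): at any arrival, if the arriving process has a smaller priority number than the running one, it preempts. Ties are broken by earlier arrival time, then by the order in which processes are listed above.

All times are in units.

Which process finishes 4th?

Gantt: | 104 0-1 | 102 1-2 | 104 2-9 | 106 9-13 | 103 13-17 | 100 17-25 | 101 25-28 | 105 28-37 |
Completion: 100=25  101=28  102=2  103=17  104=9  105=37  106=13
Finish order: 102 → 104 → 106 → 103 → 100 → 101 → 105

103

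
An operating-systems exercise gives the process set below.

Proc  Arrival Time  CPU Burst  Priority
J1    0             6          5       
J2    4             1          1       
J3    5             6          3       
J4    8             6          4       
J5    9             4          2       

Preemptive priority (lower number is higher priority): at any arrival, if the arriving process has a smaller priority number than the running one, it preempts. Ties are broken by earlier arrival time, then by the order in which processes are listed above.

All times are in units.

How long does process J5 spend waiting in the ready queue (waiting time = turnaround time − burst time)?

0

Gantt: | J1 0-4 | J2 4-5 | J3 5-9 | J5 9-13 | J3 13-15 | J4 15-21 | J1 21-23 |
Completion: J1=23  J2=5  J3=15  J4=21  J5=13
Turnaround (C−A): J1=23  J2=1  J3=10  J4=13  J5=4
Waiting(J5) = turnaround − burst = 4 − 4 = 0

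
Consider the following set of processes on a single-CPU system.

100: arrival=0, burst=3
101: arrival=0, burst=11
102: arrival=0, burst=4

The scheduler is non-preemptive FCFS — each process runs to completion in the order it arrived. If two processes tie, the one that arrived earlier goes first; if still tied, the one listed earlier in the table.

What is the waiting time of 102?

Gantt: | 100 0-3 | 101 3-14 | 102 14-18 |
Completion: 100=3  101=14  102=18
Turnaround (C−A): 100=3  101=14  102=18
Waiting(102) = turnaround − burst = 18 − 4 = 14

14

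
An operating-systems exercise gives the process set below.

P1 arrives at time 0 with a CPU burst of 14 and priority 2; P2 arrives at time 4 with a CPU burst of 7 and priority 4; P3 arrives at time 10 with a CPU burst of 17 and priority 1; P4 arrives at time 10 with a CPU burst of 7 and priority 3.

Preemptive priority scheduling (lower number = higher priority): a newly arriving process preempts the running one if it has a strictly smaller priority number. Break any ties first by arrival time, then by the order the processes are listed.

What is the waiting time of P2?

34

Timeline: | P1 0-10 | P3 10-27 | P1 27-31 | P4 31-38 | P2 38-45 |
Completion: P1=31  P2=45  P3=27  P4=38
Waiting(P2) = turnaround − burst = 41 − 7 = 34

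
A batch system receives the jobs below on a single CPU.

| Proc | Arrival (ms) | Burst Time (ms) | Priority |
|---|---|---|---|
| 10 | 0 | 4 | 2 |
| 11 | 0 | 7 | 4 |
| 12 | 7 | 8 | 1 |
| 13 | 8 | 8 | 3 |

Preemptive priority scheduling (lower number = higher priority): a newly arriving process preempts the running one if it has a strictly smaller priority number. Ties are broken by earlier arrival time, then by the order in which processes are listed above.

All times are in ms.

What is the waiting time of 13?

Gantt: | 10 0-4 | 11 4-7 | 12 7-15 | 13 15-23 | 11 23-27 |
Completion: 10=4  11=27  12=15  13=23
Waiting(13) = turnaround − burst = 15 − 8 = 7

7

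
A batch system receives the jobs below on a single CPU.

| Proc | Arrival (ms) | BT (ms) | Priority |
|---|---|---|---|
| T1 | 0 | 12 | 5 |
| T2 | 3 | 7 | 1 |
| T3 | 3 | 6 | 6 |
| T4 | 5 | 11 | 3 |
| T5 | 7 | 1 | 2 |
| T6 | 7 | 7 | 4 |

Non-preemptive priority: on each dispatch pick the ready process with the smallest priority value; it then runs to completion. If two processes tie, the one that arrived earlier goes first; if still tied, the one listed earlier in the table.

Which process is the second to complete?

T2

Timeline: | T1 0-12 | T2 12-19 | T5 19-20 | T4 20-31 | T6 31-38 | T3 38-44 |
Completion: T1=12  T2=19  T3=44  T4=31  T5=20  T6=38
Finish order: T1 → T2 → T5 → T4 → T6 → T3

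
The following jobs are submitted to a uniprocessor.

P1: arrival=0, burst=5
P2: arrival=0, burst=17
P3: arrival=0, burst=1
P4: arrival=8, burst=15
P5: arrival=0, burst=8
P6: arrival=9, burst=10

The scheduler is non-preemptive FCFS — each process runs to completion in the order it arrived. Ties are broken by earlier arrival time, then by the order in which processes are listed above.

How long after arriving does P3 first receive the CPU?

22

Schedule: | P1 0-5 | P2 5-22 | P3 22-23 | P5 23-31 | P4 31-46 | P6 46-56 |
Completion: P1=5  P2=22  P3=23  P4=46  P5=31  P6=56
Response(P3) = first start − arrival = 22 − 0 = 22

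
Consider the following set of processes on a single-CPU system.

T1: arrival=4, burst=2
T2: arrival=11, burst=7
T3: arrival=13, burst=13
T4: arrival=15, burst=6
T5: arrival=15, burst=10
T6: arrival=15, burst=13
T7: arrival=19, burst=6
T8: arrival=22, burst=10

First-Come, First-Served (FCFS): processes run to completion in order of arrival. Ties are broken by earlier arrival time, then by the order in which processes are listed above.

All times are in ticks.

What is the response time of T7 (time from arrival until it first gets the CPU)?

41

Gantt: | idle 0-4 | T1 4-6 | idle 6-11 | T2 11-18 | T3 18-31 | T4 31-37 | T5 37-47 | T6 47-60 | T7 60-66 | T8 66-76 |
Completion: T1=6  T2=18  T3=31  T4=37  T5=47  T6=60  T7=66  T8=76
Turnaround (C−A): T1=2  T2=7  T3=18  T4=22  T5=32  T6=45  T7=47  T8=54
Response(T7) = first start − arrival = 60 − 19 = 41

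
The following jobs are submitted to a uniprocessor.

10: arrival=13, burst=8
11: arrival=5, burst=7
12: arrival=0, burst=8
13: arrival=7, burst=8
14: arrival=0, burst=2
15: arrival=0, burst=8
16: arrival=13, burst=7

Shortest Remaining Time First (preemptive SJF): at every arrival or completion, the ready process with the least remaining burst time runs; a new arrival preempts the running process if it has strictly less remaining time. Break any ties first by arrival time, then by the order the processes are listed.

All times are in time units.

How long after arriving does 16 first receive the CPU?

4

Schedule: | 14 0-2 | 12 2-10 | 11 10-17 | 16 17-24 | 15 24-32 | 13 32-40 | 10 40-48 |
Completion: 10=48  11=17  12=10  13=40  14=2  15=32  16=24
Response(16) = first start − arrival = 17 − 13 = 4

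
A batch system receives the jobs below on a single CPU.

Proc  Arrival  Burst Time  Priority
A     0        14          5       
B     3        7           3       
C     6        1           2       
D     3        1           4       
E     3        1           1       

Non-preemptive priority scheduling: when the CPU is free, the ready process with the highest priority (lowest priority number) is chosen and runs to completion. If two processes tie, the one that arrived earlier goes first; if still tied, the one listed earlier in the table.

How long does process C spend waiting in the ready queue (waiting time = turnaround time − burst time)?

9

Gantt: | A 0-14 | E 14-15 | C 15-16 | B 16-23 | D 23-24 |
Completion: A=14  B=23  C=16  D=24  E=15
Turnaround (C−A): A=14  B=20  C=10  D=21  E=12
Waiting(C) = turnaround − burst = 10 − 1 = 9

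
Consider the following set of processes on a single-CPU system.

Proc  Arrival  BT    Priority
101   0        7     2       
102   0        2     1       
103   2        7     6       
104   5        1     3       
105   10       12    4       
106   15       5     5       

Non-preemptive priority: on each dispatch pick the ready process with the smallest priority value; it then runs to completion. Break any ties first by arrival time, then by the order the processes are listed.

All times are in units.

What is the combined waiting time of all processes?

Timeline: | 102 0-2 | 101 2-9 | 104 9-10 | 105 10-22 | 106 22-27 | 103 27-34 |
Completion: 101=9  102=2  103=34  104=10  105=22  106=27
Waiting = turnaround − burst: 101=2, 102=0, 103=25, 104=4, 105=0, 106=7
Total waiting = 2 + 0 + 25 + 4 + 0 + 7 = 38

38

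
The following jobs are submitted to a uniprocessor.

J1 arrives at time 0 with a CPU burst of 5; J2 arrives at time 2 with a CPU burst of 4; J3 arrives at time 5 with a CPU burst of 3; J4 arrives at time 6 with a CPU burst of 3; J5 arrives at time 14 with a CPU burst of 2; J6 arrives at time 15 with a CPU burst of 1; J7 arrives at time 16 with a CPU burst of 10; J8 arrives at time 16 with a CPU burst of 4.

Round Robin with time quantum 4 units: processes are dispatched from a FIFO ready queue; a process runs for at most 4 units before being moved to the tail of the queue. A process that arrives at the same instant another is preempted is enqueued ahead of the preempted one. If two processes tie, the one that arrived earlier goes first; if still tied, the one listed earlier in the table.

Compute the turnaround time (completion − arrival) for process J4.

9

Timeline: | J1 0-4 | J2 4-8 | J1 8-9 | J3 9-12 | J4 12-15 | J5 15-17 | J6 17-18 | J7 18-22 | J8 22-26 | J7 26-32 |
Completion: J1=9  J2=8  J3=12  J4=15  J5=17  J6=18  J7=32  J8=26
Turnaround (C−A): J1=9  J2=6  J3=7  J4=9  J5=3  J6=3  J7=16  J8=10
Turnaround(J4) = completion − arrival = 15 − 6 = 9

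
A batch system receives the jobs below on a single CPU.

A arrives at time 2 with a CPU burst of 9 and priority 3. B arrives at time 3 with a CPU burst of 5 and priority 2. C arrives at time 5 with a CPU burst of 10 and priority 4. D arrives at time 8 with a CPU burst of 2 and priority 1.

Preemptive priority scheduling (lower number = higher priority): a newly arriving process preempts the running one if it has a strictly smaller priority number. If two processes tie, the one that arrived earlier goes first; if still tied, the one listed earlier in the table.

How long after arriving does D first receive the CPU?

Schedule: | idle 0-2 | A 2-3 | B 3-8 | D 8-10 | A 10-18 | C 18-28 |
Completion: A=18  B=8  C=28  D=10
Turnaround (C−A): A=16  B=5  C=23  D=2
Response(D) = first start − arrival = 8 − 8 = 0

0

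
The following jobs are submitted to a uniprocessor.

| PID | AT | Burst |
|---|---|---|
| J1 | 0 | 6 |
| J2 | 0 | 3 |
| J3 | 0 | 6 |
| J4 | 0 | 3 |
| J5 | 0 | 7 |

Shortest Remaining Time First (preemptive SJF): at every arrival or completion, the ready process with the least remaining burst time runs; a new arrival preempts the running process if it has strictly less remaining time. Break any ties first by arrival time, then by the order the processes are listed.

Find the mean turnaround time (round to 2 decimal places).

12.80

Gantt: | J2 0-3 | J4 3-6 | J1 6-12 | J3 12-18 | J5 18-25 |
Completion: J1=12  J2=3  J3=18  J4=6  J5=25
Turnaround (C−A): J1=12  J2=3  J3=18  J4=6  J5=25
Turnaround times: J1=12, J2=3, J3=18, J4=6, J5=25
Average turnaround = (12+3+18+6+25) / 5 = 64/5 = 12.80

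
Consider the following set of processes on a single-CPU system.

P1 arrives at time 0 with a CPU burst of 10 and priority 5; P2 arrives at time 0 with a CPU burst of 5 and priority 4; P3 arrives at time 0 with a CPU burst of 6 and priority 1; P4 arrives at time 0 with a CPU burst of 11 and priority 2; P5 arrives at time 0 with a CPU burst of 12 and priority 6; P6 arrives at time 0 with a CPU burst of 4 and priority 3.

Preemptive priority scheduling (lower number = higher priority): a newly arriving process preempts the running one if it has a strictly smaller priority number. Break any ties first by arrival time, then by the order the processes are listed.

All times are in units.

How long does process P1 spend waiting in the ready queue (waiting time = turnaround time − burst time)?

Timeline: | P3 0-6 | P4 6-17 | P6 17-21 | P2 21-26 | P1 26-36 | P5 36-48 |
Completion: P1=36  P2=26  P3=6  P4=17  P5=48  P6=21
Turnaround (C−A): P1=36  P2=26  P3=6  P4=17  P5=48  P6=21
Waiting(P1) = turnaround − burst = 36 − 10 = 26

26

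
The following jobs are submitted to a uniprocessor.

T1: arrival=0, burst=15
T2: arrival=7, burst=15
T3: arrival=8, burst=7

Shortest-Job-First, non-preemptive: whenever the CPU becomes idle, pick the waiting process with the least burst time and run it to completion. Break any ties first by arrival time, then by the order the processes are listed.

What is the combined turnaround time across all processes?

59

Gantt: | T1 0-15 | T3 15-22 | T2 22-37 |
Completion: T1=15  T2=37  T3=22
Turnaround (C−A): T1=15  T2=30  T3=14
Turnaround = completion − arrival: T1=15, T2=30, T3=14
Total turnaround = 15 + 30 + 14 = 59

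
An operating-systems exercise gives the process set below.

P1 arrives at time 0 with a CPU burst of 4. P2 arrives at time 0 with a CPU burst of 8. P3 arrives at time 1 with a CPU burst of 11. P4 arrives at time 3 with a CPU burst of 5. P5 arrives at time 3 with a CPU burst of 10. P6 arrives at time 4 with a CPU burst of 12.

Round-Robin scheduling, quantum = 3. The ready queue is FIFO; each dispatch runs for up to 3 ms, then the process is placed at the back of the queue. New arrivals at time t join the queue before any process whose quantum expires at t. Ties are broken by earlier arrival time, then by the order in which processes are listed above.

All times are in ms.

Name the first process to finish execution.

Timeline: | P1 0-3 | P2 3-6 | P3 6-9 | P4 9-12 | P5 12-15 | P1 15-16 | P6 16-19 | P2 19-22 | P3 22-25 | P4 25-27 | P5 27-30 | P6 30-33 | P2 33-35 | P3 35-38 | P5 38-41 | P6 41-44 | P3 44-46 | P5 46-47 | P6 47-50 |
Completion: P1=16  P2=35  P3=46  P4=27  P5=47  P6=50
Finish order: P1 → P4 → P2 → P3 → P5 → P6

P1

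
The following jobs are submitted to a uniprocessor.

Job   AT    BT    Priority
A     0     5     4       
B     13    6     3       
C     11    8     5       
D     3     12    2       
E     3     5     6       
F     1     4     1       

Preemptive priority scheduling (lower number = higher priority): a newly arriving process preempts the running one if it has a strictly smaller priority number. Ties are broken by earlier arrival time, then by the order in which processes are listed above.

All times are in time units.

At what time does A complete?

27

Gantt: | A 0-1 | F 1-5 | D 5-17 | B 17-23 | A 23-27 | C 27-35 | E 35-40 |
Completion: A=27  B=23  C=35  D=17  E=40  F=5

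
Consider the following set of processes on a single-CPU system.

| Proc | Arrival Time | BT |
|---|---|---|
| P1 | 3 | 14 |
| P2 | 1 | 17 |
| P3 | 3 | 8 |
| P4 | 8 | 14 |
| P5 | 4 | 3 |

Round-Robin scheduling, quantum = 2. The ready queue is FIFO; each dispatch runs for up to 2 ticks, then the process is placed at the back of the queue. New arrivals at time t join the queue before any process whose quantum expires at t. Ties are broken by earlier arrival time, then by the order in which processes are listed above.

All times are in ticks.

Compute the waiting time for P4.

Timeline: | idle 0-1 | P2 1-3 | P1 3-5 | P3 5-7 | P2 7-9 | P5 9-11 | P1 11-13 | P3 13-15 | P4 15-17 | P2 17-19 | P5 19-20 | P1 20-22 | P3 22-24 | P4 24-26 | P2 26-28 | P1 28-30 | P3 30-32 | P4 32-34 | P2 34-36 | P1 36-38 | P4 38-40 | P2 40-42 | P1 42-44 | P4 44-46 | P2 46-48 | P1 48-50 | P4 50-52 | P2 52-54 | P4 54-56 | P2 56-57 |
Completion: P1=50  P2=57  P3=32  P4=56  P5=20
Waiting(P4) = turnaround − burst = 48 − 14 = 34

34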